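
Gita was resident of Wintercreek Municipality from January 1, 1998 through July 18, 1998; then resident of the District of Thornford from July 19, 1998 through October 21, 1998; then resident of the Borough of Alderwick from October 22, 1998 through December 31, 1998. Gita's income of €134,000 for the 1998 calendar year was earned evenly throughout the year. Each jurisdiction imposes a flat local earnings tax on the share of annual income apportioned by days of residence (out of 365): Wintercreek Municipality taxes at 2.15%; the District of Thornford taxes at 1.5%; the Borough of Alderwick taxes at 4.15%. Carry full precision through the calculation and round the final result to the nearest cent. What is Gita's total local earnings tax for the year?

€3,175.62

Wintercreek Municipality, January 1 – July 18, 1998: 199 days → €134,000 × 2.15% × 199/365 = €1,570.7370
The District of Thornford, July 19 – October 21, 1998: 95 days → €134,000 × 1.5% × 95/365 = €523.1507
The Borough of Alderwick, October 22 – December 31, 1998: 71 days → €134,000 × 4.15% × 71/365 = €1,081.7288
Total = €3,175.6164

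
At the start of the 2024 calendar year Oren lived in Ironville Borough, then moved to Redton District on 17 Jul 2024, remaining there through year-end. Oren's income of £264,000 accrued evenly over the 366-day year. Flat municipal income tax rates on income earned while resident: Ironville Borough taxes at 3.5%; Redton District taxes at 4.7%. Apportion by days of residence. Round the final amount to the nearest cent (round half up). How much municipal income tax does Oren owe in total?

£10,694.16

Ironville Borough, 1 Jan – 16 Jul 2024: 198 days → £264,000 × 3.5% × 198/366 = £4,998.6885
Redton District, 17 Jul – 31 Dec 2024: 168 days → £264,000 × 4.7% × 168/366 = £5,695.4754
Total = £10,694.1639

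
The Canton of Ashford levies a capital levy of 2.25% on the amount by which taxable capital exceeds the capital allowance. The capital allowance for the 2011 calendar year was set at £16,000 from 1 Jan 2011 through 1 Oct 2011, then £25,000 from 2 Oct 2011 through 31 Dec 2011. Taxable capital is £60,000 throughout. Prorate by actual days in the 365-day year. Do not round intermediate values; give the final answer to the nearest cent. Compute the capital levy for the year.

1 Jan – 1 Oct 2011: 274 days, exemption £16,000 → (£60,000 − £16,000) × 2.25% × 274/365 = £743.1781
2 Oct – 31 Dec 2011: 91 days, exemption £25,000 → (£60,000 − £25,000) × 2.25% × 91/365 = £196.3356
Total = £939.5137

£939.51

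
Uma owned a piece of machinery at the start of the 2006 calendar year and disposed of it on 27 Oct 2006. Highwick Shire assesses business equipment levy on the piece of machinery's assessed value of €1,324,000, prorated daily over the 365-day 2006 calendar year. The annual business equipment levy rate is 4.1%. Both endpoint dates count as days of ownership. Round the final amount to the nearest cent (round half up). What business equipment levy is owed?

Days held (1 Jan – 27 Oct 2006): 300 out of 365
Tax = €1,324,000 × 4.1% × 300/365 = €44,616.9863

€44,616.99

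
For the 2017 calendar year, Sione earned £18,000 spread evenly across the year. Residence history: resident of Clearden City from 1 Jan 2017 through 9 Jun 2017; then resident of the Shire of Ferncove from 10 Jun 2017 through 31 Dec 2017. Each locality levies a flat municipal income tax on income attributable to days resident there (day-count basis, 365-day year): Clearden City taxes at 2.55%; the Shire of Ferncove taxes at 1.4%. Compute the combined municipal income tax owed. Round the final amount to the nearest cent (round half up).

Clearden City, 1 Jan – 9 Jun 2017: 160 days → £18,000 × 2.55% × 160/365 = £201.2055
The Shire of Ferncove, 10 Jun – 31 Dec 2017: 205 days → £18,000 × 1.4% × 205/365 = £141.5342
Total = £342.7397

£342.74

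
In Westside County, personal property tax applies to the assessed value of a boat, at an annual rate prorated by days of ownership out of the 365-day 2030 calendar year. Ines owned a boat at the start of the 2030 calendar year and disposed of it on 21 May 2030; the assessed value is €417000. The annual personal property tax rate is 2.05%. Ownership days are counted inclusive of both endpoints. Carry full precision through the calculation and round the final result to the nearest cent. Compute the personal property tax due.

Days held (1 January – 21 May 2030): 141 out of 365
Tax = €417000 × 2.05% × 141/365 = €3302.2973

€3302.30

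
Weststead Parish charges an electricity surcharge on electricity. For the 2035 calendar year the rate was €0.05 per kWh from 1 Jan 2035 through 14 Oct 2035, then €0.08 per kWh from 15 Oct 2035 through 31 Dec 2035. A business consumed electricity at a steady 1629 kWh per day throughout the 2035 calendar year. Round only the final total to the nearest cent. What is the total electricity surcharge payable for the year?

€33,541.11

1 Jan – 14 Oct 2035: 287 days × 1629 kWh/day = 467,523 kWh at €0.05/kWh → €23,376.15
15 Oct – 31 Dec 2035: 78 days × 1629 kWh/day = 127,062 kWh at €0.08/kWh → €10,164.96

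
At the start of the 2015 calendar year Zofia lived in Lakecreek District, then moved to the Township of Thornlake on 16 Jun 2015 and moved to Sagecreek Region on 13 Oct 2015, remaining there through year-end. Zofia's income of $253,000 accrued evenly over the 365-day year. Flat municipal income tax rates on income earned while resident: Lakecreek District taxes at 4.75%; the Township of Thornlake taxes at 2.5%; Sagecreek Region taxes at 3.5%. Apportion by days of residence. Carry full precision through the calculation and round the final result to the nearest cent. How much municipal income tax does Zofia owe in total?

$9,468.44

Lakecreek District, 1 Jan – 15 Jun 2015: 166 days → $253,000 × 4.75% × 166/365 = $5,465.4932
The Township of Thornlake, 16 Jun – 12 Oct 2015: 119 days → $253,000 × 2.5% × 119/365 = $2,062.1233
Sagecreek Region, 13 Oct – 31 Dec 2015: 80 days → $253,000 × 3.5% × 80/365 = $1,940.8219
Total = $9,468.4384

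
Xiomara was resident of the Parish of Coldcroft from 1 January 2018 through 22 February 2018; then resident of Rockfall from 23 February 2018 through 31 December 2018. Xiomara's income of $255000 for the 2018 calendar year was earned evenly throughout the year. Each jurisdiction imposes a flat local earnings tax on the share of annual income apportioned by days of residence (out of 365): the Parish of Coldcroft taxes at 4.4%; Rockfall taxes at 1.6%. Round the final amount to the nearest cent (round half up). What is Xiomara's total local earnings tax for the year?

The Parish of Coldcroft, 1 January – 22 February 2018: 53 days → $255000 × 4.4% × 53/365 = $1629.2055
Rockfall, 23 February – 31 December 2018: 312 days → $255000 × 1.6% × 312/365 = $3487.5616
Total = $5116.7671

$5116.77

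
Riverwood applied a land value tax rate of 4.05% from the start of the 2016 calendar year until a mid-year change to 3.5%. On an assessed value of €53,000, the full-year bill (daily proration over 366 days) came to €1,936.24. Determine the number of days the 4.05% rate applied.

102 days

Let d = days at the first rate; then 366 − d days at the second rate.
€53,000 × [4.05%·d + 3.5%·(366−d)] / 366 = €1,936.24
Solving gives d = 102, so the new rate took effect on April 12, 2016.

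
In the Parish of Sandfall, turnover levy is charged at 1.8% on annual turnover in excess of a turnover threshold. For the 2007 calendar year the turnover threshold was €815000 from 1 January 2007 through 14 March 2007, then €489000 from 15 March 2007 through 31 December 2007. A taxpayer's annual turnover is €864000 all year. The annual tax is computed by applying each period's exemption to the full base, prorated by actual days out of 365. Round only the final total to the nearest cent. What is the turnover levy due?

€5576.40

1 January – 14 March 2007: 73 days, exemption €815000 → (€864000 − €815000) × 1.8% × 73/365 = €176.4000
15 March – 31 December 2007: 292 days, exemption €489000 → (€864000 − €489000) × 1.8% × 292/365 = €5400.0000
Total = €5576.4000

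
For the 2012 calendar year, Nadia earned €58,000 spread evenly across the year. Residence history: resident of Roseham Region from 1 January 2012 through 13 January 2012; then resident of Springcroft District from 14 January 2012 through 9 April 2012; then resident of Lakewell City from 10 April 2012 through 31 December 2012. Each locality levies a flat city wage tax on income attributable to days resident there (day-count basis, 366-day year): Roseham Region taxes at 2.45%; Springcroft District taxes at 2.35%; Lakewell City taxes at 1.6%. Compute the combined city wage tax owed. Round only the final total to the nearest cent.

€1,048.91

Roseham Region, 1 January – 13 January 2012: 13 days → €58,000 × 2.45% × 13/366 = €50.4727
Springcroft District, 14 January – 9 April 2012: 87 days → €58,000 × 2.35% × 87/366 = €323.9918
Lakewell City, 10 April – 31 December 2012: 266 days → €58,000 × 1.6% × 266/366 = €674.4481
Total = €1,048.9126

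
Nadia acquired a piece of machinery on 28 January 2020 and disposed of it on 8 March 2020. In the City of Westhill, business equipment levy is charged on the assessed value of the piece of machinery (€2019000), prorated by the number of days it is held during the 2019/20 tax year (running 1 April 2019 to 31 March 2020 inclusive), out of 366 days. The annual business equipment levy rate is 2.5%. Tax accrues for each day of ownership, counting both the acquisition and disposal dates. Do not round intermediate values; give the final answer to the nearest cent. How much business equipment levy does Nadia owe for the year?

Days held (28 January – 8 March 2020): 41 out of 366
Tax = €2019000 × 2.5% × 41/366 = €5654.3033

€5654.30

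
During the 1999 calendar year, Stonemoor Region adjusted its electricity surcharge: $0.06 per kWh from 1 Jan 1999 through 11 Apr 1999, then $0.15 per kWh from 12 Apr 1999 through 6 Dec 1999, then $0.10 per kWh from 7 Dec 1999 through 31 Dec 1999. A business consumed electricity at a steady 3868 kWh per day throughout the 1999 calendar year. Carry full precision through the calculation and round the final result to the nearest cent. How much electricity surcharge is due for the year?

1 Jan – 11 Apr 1999: 101 days × 3868 kWh/day = 390,668 kWh at $0.06/kWh → $23,440.08
12 Apr – 6 Dec 1999: 239 days × 3868 kWh/day = 924,452 kWh at $0.15/kWh → $138,667.80
7 Dec – 31 Dec 1999: 25 days × 3868 kWh/day = 96,700 kWh at $0.10/kWh → $9,670.00

$171,777.88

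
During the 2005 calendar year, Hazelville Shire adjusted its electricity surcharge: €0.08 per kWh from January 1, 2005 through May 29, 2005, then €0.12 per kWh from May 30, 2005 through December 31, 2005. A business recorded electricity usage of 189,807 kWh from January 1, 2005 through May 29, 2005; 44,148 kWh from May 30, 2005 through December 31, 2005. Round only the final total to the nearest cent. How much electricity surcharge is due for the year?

€20482.32

January 1 – May 29, 2005: 189,807 kWh at €0.08/kWh → €15184.56
May 30 – December 31, 2005: 44,148 kWh at €0.12/kWh → €5297.76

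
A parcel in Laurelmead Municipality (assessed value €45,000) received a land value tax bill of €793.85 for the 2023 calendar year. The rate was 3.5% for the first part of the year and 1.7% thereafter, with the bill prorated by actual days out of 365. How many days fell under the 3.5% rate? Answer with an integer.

13 days

Let d = days at the first rate; then 365 − d days at the second rate.
€45,000 × [3.5%·d + 1.7%·(365−d)] / 365 = €793.85
Solving gives d = 13, so the new rate took effect on January 14, 2023.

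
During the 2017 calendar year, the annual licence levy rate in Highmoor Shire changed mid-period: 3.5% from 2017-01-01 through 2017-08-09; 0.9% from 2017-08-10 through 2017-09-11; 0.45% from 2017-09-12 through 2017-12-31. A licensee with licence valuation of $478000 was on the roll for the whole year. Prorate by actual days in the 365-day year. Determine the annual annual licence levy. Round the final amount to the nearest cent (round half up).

2017-01-01 to 2017-08-09: 221 days at 3.5% → $478000 × 3.5% × 221/365 = $10129.6712
2017-08-10 to 2017-09-11: 33 days at 0.9% → $478000 × 0.9% × 33/365 = $388.9479
2017-09-12 to 2017-12-31: 111 days at 0.45% → $478000 × 0.45% × 111/365 = $654.1397
Total = $11172.7589

$11172.76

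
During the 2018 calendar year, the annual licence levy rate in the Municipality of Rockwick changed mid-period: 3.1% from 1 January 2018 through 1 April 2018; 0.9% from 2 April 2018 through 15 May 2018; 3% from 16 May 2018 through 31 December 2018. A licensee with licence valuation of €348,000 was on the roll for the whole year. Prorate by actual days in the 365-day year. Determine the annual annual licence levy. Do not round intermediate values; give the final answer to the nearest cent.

1 January – 1 April 2018: 91 days at 3.1% → €348,000 × 3.1% × 91/365 = €2,689.6110
2 April – 15 May 2018: 44 days at 0.9% → €348,000 × 0.9% × 44/365 = €377.5562
16 May – 31 December 2018: 230 days at 3% → €348,000 × 3% × 230/365 = €6,578.6301
Total = €9,645.7973

€9,645.80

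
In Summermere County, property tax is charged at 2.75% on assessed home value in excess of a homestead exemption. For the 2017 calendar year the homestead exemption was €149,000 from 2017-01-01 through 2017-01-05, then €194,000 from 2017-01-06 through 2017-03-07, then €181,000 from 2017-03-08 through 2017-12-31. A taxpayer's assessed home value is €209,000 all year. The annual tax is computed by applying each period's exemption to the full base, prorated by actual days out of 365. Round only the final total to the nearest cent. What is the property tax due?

2017-01-01 to 2017-01-05: 5 days, exemption €149,000 → (€209,000 − €149,000) × 2.75% × 5/365 = €22.6027
2017-01-06 to 2017-03-07: 61 days, exemption €194,000 → (€209,000 − €194,000) × 2.75% × 61/365 = €68.9384
2017-03-08 to 2017-12-31: 299 days, exemption €181,000 → (€209,000 − €181,000) × 2.75% × 299/365 = €630.7671
Total = €722.3082

€722.31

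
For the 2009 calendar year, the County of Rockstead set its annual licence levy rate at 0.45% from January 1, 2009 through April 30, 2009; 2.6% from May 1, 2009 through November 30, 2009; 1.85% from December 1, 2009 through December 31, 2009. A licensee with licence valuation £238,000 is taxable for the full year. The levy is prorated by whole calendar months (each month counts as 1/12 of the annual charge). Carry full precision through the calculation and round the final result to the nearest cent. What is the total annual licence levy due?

£4,333.58

January 1 – April 30, 2009: 4 months at 0.45% → £238,000 × 0.45% × 4/12 = £357.0000
May 1 – November 30, 2009: 7 months at 2.6% → £238,000 × 2.6% × 7/12 = £3,609.6667
December 1 – December 31, 2009: 1 month at 1.85% → £238,000 × 1.85% × 1/12 = £366.9167
Total = £4,333.5833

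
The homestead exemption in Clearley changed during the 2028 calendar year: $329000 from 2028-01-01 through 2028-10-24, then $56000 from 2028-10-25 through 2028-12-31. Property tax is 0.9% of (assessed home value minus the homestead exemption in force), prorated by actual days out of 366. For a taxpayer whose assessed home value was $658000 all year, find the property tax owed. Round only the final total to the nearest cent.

$3417.49

2028-01-01 to 2028-10-24: 298 days, exemption $329000 → ($658000 − $329000) × 0.9% × 298/366 = $2410.8689
2028-10-25 to 2028-12-31: 68 days, exemption $56000 → ($658000 − $56000) × 0.9% × 68/366 = $1006.6230
Total = $3417.4918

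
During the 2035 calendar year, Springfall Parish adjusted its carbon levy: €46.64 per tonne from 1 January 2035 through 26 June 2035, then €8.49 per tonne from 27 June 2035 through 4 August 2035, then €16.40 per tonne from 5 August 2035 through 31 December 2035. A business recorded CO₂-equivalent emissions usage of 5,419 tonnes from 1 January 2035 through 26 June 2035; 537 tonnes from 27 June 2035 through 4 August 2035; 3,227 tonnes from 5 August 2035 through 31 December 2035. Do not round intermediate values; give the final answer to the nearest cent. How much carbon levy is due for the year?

€310,224.09

1 January – 26 June 2035: 5,419 tonnes at €46.64/tonne → €252,742.16
27 June – 4 August 2035: 537 tonnes at €8.49/tonne → €4,559.13
5 August – 31 December 2035: 3,227 tonnes at €16.40/tonne → €52,922.80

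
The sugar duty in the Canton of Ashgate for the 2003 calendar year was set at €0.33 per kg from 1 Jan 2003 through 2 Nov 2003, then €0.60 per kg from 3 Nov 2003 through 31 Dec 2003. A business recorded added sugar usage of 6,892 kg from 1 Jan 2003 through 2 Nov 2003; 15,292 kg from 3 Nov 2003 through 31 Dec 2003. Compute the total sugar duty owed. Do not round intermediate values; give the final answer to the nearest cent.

€11449.56

1 Jan – 2 Nov 2003: 6,892 kg at €0.33/kg → €2274.36
3 Nov – 31 Dec 2003: 15,292 kg at €0.60/kg → €9175.20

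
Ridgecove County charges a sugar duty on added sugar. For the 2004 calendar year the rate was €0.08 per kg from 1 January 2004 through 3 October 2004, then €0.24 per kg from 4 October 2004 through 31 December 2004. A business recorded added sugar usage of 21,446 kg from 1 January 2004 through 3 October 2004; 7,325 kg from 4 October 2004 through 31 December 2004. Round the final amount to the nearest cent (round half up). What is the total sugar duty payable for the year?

1 January – 3 October 2004: 21,446 kg at €0.08/kg → €1,715.68
4 October – 31 December 2004: 7,325 kg at €0.24/kg → €1,758.00

€3,473.68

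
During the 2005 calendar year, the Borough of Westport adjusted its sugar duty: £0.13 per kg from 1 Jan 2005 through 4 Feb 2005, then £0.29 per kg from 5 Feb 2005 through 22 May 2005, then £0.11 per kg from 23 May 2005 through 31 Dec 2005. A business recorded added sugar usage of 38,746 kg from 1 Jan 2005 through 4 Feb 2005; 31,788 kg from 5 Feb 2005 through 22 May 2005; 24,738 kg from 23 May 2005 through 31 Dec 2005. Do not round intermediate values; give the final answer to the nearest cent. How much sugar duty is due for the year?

£16,976.68

1 Jan – 4 Feb 2005: 38,746 kg at £0.13/kg → £5,036.98
5 Feb – 22 May 2005: 31,788 kg at £0.29/kg → £9,218.52
23 May – 31 Dec 2005: 24,738 kg at £0.11/kg → £2,721.18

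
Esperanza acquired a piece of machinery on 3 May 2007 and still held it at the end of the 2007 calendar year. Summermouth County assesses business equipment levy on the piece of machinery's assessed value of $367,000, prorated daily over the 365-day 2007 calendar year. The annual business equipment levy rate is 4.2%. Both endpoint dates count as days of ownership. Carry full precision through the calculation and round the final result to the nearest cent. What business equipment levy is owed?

Days held (3 May – 31 December 2007): 243 out of 365
Tax = $367,000 × 4.2% × 243/365 = $10,261.9233

$10,261.92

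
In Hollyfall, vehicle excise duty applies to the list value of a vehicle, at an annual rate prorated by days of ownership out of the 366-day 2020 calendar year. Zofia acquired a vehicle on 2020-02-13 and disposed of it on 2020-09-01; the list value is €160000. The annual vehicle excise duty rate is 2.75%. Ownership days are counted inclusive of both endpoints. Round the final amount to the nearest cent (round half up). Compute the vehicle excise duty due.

€2428.42

Days held (2020-02-13 to 2020-09-01): 202 out of 366
Tax = €160000 × 2.75% × 202/366 = €2428.4153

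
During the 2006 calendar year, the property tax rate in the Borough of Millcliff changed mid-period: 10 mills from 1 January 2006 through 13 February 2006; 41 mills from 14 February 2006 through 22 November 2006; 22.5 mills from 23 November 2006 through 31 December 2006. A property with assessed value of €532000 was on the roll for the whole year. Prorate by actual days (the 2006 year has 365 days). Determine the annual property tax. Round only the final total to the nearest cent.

€18772.31

1 January – 13 February 2006: 44 days at 10 mills → €532000 × 1% × 44/365 = €641.3151
14 February – 22 November 2006: 282 days at 41 mills → €532000 × 4.1% × 282/365 = €16852.0110
23 November – 31 December 2006: 39 days at 22.5 mills → €532000 × 2.25% × 39/365 = €1278.9863
Total = €18772.3123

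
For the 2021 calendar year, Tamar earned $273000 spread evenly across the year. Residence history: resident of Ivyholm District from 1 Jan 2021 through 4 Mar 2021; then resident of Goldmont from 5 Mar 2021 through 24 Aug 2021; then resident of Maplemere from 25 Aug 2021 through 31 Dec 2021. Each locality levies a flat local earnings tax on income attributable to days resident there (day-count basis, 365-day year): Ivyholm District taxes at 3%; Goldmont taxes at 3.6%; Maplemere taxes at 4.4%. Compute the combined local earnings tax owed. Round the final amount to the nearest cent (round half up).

$10317.16

Ivyholm District, 1 Jan – 4 Mar 2021: 63 days → $273000 × 3% × 63/365 = $1413.6164
Goldmont, 5 Mar – 24 Aug 2021: 173 days → $273000 × 3.6% × 173/365 = $4658.2027
Maplemere, 25 Aug – 31 Dec 2021: 129 days → $273000 × 4.4% × 129/365 = $4245.3370
Total = $10317.1562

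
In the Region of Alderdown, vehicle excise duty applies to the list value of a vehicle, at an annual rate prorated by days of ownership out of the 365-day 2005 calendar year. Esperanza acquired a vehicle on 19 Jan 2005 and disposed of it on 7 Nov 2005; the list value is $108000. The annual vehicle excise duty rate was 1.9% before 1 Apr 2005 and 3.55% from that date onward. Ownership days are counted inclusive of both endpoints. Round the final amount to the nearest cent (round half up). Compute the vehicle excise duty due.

$2726.19

19 Jan – 31 Mar 2005: 72 days at 1.9% → $108000 × 1.9% × 72/365 = $404.7781
1 Apr – 7 Nov 2005: 221 days at 3.55% → $108000 × 3.55% × 221/365 = $2321.4082
Total = $2726.1863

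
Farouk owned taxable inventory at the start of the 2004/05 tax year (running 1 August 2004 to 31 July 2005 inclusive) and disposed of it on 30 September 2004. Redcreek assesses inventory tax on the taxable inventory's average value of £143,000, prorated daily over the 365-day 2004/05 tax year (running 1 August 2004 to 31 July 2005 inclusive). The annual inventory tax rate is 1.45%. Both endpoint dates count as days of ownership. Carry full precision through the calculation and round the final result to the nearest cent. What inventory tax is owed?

Days held (1 August – 30 September 2004): 61 out of 365
Tax = £143,000 × 1.45% × 61/365 = £346.5301

£346.53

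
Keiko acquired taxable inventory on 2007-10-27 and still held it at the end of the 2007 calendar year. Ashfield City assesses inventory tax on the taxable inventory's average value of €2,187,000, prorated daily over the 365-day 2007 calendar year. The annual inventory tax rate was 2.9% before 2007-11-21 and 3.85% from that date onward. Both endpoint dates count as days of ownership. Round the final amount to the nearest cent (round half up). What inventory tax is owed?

2007-10-27 to 2007-11-20: 25 days at 2.9% → €2,187,000 × 2.9% × 25/365 = €4,344.0411
2007-11-21 to 2007-12-31: 41 days at 3.85% → €2,187,000 × 3.85% × 41/365 = €9,458.0260
Total = €13,802.0671

€13,802.07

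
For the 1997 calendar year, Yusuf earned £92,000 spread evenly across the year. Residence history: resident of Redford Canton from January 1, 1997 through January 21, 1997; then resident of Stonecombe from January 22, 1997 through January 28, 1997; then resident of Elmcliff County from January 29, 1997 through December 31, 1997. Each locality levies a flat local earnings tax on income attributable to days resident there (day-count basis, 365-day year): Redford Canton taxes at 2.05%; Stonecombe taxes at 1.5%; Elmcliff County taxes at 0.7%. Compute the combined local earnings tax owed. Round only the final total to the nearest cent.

£729.57

Redford Canton, January 1 – January 21, 1997: 21 days → £92,000 × 2.05% × 21/365 = £108.5096
Stonecombe, January 22 – January 28, 1997: 7 days → £92,000 × 1.5% × 7/365 = £26.4658
Elmcliff County, January 29 – December 31, 1997: 337 days → £92,000 × 0.7% × 337/365 = £594.5973
Total = £729.5726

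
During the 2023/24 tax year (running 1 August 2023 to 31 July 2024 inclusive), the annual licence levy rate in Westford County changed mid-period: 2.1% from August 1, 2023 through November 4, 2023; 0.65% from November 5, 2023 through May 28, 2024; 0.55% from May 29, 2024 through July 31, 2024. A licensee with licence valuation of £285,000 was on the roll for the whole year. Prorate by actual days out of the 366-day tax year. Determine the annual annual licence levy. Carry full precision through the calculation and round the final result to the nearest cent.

£2,886.60

August 1 – November 4, 2023: 96 days at 2.1% → £285,000 × 2.1% × 96/366 = £1,569.8361
November 5, 2023 – May 28, 2024: 206 days at 0.65% → £285,000 × 0.65% × 206/366 = £1,042.6639
May 29 – July 31, 2024: 64 days at 0.55% → £285,000 × 0.55% × 64/366 = £274.0984
Total = £2,886.5984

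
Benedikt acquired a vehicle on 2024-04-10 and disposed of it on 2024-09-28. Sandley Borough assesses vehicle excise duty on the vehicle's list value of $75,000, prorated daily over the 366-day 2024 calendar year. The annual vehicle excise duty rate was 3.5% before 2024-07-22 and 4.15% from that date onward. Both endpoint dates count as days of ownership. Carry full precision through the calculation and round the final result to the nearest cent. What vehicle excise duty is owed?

2024-04-10 to 2024-07-21: 103 days at 3.5% → $75,000 × 3.5% × 103/366 = $738.7295
2024-07-22 to 2024-09-28: 69 days at 4.15% → $75,000 × 4.15% × 69/366 = $586.7828
Total = $1,325.5123

$1,325.51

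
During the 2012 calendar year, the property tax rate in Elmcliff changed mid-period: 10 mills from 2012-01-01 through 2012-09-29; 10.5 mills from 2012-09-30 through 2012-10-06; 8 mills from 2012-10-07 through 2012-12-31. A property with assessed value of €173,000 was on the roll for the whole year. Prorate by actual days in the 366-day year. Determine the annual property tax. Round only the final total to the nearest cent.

€1,650.35

2012-01-01 to 2012-09-29: 273 days at 10 mills → €173,000 × 1% × 273/366 = €1,290.4098
2012-09-30 to 2012-10-06: 7 days at 10.5 mills → €173,000 × 1.05% × 7/366 = €34.7418
2012-10-07 to 2012-12-31: 86 days at 8 mills → €173,000 × 0.8% × 86/366 = €325.2022
Total = €1,650.3538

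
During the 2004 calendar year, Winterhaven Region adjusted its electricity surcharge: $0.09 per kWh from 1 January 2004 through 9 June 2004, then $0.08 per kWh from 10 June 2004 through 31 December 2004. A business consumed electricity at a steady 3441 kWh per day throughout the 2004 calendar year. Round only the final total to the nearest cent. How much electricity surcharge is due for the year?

$106292.49

1 January – 9 June 2004: 161 days × 3441 kWh/day = 554,001 kWh at $0.09/kWh → $49860.09
10 June – 31 December 2004: 205 days × 3441 kWh/day = 705,405 kWh at $0.08/kWh → $56432.40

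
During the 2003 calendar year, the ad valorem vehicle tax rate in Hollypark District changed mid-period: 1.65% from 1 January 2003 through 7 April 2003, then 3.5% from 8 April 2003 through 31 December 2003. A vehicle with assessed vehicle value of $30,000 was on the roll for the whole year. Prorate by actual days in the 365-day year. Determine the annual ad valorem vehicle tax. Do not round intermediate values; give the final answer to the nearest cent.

$902.51

1 January – 7 April 2003: 97 days at 1.65% → $30,000 × 1.65% × 97/365 = $131.5479
8 April – 31 December 2003: 268 days at 3.5% → $30,000 × 3.5% × 268/365 = $770.9589
Total = $902.5068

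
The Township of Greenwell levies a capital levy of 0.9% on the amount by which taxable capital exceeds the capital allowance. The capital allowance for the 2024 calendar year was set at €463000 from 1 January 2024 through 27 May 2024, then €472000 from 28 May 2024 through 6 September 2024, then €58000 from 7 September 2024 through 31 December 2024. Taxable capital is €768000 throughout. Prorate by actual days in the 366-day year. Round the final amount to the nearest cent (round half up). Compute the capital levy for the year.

€3877.67

1 January – 27 May 2024: 148 days, exemption €463000 → (€768000 − €463000) × 0.9% × 148/366 = €1110.0000
28 May – 6 September 2024: 102 days, exemption €472000 → (€768000 − €472000) × 0.9% × 102/366 = €742.4262
7 September – 31 December 2024: 116 days, exemption €58000 → (€768000 − €58000) × 0.9% × 116/366 = €2025.2459
Total = €3877.6721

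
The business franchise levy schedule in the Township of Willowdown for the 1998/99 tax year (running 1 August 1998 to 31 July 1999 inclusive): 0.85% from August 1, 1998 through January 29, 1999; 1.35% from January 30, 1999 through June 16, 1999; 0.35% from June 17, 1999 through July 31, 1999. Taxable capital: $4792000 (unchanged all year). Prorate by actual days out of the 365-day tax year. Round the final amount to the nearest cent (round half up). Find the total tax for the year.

$46836.88

August 1, 1998 – January 29, 1999: 182 days at 0.85% → $4792000 × 0.85% × 182/365 = $20310.2027
January 30 – June 16, 1999: 138 days at 1.35% → $4792000 × 1.35% × 138/365 = $24458.8932
June 17 – July 31, 1999: 45 days at 0.35% → $4792000 × 0.35% × 45/365 = $2067.7808
Total = $46836.8767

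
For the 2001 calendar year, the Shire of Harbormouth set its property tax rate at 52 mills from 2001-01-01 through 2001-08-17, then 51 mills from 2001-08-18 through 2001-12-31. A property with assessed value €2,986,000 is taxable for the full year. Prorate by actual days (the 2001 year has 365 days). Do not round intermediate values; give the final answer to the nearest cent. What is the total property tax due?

€154,159.41

2001-01-01 to 2001-08-17: 229 days at 52 mills → €2,986,000 × 5.2% × 229/365 = €97,417.2274
2001-08-18 to 2001-12-31: 136 days at 51 mills → €2,986,000 × 5.1% × 136/365 = €56,742.1808
Total = €154,159.4082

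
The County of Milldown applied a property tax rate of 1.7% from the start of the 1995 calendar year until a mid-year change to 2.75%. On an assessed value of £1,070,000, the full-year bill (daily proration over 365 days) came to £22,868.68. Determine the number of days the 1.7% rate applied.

Let d = days at the first rate; then 365 − d days at the second rate.
£1,070,000 × [1.7%·d + 2.75%·(365−d)] / 365 = £22,868.68
Solving gives d = 213, so the new rate took effect on August 2, 1995.

213 days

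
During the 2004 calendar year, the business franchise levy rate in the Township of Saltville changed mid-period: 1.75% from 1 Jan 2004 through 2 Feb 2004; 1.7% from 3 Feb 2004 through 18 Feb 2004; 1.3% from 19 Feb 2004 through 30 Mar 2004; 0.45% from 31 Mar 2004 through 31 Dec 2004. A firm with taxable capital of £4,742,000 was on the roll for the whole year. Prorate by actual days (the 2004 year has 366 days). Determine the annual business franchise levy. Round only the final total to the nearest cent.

£34,003.77

1 Jan – 2 Feb 2004: 33 days at 1.75% → £4,742,000 × 1.75% × 33/366 = £7,482.2541
3 Feb – 18 Feb 2004: 16 days at 1.7% → £4,742,000 × 1.7% × 16/366 = £3,524.1093
19 Feb – 30 Mar 2004: 41 days at 1.3% → £4,742,000 × 1.3% × 41/366 = £6,905.6995
31 Mar – 31 Dec 2004: 276 days at 0.45% → £4,742,000 × 0.45% × 276/366 = £16,091.7049
Total = £34,003.7678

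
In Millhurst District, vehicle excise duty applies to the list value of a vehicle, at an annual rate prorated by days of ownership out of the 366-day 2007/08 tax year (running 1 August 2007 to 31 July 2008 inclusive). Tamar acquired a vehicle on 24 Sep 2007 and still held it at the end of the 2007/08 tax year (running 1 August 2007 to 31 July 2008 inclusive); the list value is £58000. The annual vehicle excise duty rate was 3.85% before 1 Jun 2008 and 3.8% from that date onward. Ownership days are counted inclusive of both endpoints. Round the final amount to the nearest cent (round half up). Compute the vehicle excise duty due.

£1898.71

24 Sep 2007 – 31 May 2008: 251 days at 3.85% → £58000 × 3.85% × 251/366 = £1531.3743
1 Jun – 31 Jul 2008: 61 days at 3.8% → £58000 × 3.8% × 61/366 = £367.3333
Total = £1898.7077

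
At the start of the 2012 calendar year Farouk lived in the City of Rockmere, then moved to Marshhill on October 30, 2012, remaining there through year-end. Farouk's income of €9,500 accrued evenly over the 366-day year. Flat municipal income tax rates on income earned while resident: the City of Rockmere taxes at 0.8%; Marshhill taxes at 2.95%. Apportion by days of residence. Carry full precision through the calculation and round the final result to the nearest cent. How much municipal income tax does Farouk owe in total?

€111.16

The City of Rockmere, January 1 – October 29, 2012: 303 days → €9,500 × 0.8% × 303/366 = €62.9180
Marshhill, October 30 – December 31, 2012: 63 days → €9,500 × 2.95% × 63/366 = €48.2398
Total = €111.1578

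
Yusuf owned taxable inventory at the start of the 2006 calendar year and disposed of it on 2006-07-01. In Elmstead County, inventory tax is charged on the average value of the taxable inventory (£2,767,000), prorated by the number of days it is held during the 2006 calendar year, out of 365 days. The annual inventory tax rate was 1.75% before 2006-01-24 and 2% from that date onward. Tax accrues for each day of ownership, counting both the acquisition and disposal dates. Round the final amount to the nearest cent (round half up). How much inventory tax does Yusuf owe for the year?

2006-01-01 to 2006-01-23: 23 days at 1.75% → £2,767,000 × 1.75% × 23/365 = £3,051.2808
2006-01-24 to 2006-07-01: 159 days at 2% → £2,767,000 × 2% × 159/365 = £24,107.0137
Total = £27,158.2945

£27,158.29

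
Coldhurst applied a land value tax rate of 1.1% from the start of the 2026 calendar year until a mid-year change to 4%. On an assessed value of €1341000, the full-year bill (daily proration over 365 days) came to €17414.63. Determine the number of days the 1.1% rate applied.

340 days

Let d = days at the first rate; then 365 − d days at the second rate.
€1341000 × [1.1%·d + 4%·(365−d)] / 365 = €17414.63
Solving gives d = 340, so the new rate took effect on 7 Dec 2026.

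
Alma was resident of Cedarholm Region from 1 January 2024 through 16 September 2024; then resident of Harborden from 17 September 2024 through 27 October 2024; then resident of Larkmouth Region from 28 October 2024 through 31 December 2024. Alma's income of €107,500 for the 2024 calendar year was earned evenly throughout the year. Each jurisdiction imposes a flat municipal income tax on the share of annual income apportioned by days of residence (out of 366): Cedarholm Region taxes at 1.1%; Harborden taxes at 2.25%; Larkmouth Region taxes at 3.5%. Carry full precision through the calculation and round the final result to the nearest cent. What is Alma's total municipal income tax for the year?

€1,779.18

Cedarholm Region, 1 January – 16 September 2024: 260 days → €107,500 × 1.1% × 260/366 = €840.0273
Harborden, 17 September – 27 October 2024: 41 days → €107,500 × 2.25% × 41/366 = €270.9529
Larkmouth Region, 28 October – 31 December 2024: 65 days → €107,500 × 3.5% × 65/366 = €668.2036
Total = €1,779.1837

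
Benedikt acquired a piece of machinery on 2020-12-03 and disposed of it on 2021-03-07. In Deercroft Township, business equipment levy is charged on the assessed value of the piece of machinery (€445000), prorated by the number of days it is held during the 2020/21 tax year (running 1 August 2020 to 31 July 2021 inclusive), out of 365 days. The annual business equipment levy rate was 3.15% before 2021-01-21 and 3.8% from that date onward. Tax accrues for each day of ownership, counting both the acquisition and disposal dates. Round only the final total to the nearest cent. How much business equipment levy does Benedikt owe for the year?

€4012.92

2020-12-03 to 2021-01-20: 49 days at 3.15% → €445000 × 3.15% × 49/365 = €1881.8014
2021-01-21 to 2021-03-07: 46 days at 3.8% → €445000 × 3.8% × 46/365 = €2131.1233
Total = €4012.9247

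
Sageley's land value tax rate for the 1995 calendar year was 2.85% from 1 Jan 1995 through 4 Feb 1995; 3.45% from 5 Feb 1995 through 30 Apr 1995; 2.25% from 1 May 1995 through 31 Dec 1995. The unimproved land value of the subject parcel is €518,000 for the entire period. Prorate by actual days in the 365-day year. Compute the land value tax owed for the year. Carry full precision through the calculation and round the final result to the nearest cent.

€13,400.59

1 Jan – 4 Feb 1995: 35 days at 2.85% → €518,000 × 2.85% × 35/365 = €1,415.6301
5 Feb – 30 Apr 1995: 85 days at 3.45% → €518,000 × 3.45% × 85/365 = €4,161.7397
1 May – 31 Dec 1995: 245 days at 2.25% → €518,000 × 2.25% × 245/365 = €7,823.2192
Total = €13,400.5890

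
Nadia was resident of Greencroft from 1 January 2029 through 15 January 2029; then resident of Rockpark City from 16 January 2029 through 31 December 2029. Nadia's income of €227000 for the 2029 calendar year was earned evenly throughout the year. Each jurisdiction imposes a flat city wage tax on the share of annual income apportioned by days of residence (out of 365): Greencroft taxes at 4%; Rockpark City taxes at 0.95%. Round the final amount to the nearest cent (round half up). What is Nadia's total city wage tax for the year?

€2441.03

Greencroft, 1 January – 15 January 2029: 15 days → €227000 × 4% × 15/365 = €373.1507
Rockpark City, 16 January – 31 December 2029: 350 days → €227000 × 0.95% × 350/365 = €2067.8767
Total = €2441.0274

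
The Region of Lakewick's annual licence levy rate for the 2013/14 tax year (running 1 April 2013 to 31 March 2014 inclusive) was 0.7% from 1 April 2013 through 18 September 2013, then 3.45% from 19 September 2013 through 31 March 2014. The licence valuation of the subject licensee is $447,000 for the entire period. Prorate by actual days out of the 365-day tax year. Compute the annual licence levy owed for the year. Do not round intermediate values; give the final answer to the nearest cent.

1 April – 18 September 2013: 171 days at 0.7% → $447,000 × 0.7% × 171/365 = $1,465.9151
19 September 2013 – 31 March 2014: 194 days at 3.45% → $447,000 × 3.45% × 194/365 = $8,196.6329
Total = $9,662.5479

$9,662.55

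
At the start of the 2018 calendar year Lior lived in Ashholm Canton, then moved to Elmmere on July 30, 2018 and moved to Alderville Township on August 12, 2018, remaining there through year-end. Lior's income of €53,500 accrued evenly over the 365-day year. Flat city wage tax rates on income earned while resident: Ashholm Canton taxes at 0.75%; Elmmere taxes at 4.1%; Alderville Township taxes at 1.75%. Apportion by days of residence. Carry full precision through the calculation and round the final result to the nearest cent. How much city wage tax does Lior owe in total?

Ashholm Canton, January 1 – July 29, 2018: 210 days → €53,500 × 0.75% × 210/365 = €230.8562
Elmmere, July 30 – August 11, 2018: 13 days → €53,500 × 4.1% × 13/365 = €78.1247
Alderville Township, August 12 – December 31, 2018: 142 days → €53,500 × 1.75% × 142/365 = €364.2397
Total = €673.2205

€673.22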